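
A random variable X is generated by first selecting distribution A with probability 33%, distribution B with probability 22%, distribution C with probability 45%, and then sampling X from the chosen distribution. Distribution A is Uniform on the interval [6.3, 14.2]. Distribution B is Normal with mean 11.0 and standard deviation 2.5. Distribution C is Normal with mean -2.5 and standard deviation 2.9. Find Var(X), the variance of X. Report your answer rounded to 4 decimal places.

49.0999

Per component, A: μ=10.25, E[X²]=110.263; B: μ=11, E[X²]=127.25; C: μ=-2.5, E[X²]=14.66.
E[X] = 0.33·10.25 + 0.22·11 + 0.45·-2.5 = 4.6775.
E[X²] = 0.33·110.263 + 0.22·127.25 + 0.45·14.66 = 70.9789.
Var(X) = E[X²] − (E[X])² = 70.9789 − 21.879 = 49.0999.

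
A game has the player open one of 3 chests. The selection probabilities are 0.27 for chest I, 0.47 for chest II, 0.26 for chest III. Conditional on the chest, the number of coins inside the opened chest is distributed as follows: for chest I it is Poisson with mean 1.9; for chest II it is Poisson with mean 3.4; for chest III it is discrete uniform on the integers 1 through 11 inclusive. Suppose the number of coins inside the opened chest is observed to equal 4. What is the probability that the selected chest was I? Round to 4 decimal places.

Likelihoods P(X=4 | ·): I: 0.0812164; II: 0.185825; III: 0.0909091.
Posterior ∝ prior × likelihood. Numerator for I: 0.27·0.0812164 = 0.0219284.
Normalizing constant: 0.27·0.0812164 + 0.47·0.185825 + 0.26·0.0909091 = 0.132902.
P(I | observation) = 0.0219284 / 0.132902 = 0.164997.

0.1650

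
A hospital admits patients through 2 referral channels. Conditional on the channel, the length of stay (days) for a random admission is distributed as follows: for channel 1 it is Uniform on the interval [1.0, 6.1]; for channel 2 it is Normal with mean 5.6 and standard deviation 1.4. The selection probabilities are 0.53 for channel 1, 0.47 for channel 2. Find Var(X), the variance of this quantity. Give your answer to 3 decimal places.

3.117

Per component, 1: μ=3.55, E[X²]=14.77; 2: μ=5.6, E[X²]=33.32.
E[X] = 0.53·3.55 + 0.47·5.6 = 4.5135.
E[X²] = 0.53·14.77 + 0.47·33.32 = 23.4885.
Var(X) = E[X²] − (E[X])² = 23.4885 − 20.3717 = 3.11682.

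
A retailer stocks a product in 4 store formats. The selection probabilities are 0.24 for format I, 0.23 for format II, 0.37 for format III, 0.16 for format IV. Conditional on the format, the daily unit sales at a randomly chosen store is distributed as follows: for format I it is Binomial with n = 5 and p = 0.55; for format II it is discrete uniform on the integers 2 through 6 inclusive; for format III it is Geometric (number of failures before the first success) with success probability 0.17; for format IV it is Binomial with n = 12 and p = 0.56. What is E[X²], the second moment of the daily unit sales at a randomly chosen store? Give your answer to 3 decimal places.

For each component E[X²] = Var + (mean)², giving I: 8.8; II: 18; III: 52.5571; IV: 48.1152.
Overall E[X²] = 0.24·8.8 + 0.23·18 + 0.37·52.5571 + 0.16·48.1152 = 33.3966.

33.397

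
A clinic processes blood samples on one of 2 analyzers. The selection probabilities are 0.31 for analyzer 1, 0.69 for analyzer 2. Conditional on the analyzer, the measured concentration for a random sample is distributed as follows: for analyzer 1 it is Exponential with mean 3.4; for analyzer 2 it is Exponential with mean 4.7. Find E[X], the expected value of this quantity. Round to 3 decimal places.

Component means — 1: 3.4; 2: 4.7.
E[X] = 0.31·3.4 + 0.69·4.7 = 4.297.

4.297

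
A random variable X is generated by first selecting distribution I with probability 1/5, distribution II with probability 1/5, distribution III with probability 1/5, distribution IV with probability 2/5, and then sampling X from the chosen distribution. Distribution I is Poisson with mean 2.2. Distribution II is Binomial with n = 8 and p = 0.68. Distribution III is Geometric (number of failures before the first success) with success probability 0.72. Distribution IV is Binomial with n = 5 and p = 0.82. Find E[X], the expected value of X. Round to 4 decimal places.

3.2458

Component means — I: 2.2; II: 5.44; III: 0.388889; IV: 4.1.
E[X] = 0.2·2.2 + 0.2·5.44 + 0.2·0.388889 + 0.4·4.1 = 3.24578.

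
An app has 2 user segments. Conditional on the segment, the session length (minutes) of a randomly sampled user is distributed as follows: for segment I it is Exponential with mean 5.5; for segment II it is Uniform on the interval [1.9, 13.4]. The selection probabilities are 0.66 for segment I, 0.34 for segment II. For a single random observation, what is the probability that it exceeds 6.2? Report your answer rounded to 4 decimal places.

Conditional on each segment, P(X > 6.2): I: 0.323915; II: 0.626087.
By total probability, P(X > 6.2) = 0.66·0.323915 + 0.34·0.626087 = 0.426654.

0.4267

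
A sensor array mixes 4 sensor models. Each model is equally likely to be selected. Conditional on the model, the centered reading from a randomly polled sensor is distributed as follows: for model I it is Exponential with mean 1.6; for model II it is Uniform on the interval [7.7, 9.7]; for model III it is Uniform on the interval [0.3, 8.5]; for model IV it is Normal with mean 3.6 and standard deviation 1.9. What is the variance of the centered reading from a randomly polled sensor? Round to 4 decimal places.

9.7385

Per component, I: μ=1.6, E[X²]=5.12; II: μ=8.7, E[X²]=76.0233; III: μ=4.4, E[X²]=24.9633; IV: μ=3.6, E[X²]=16.57.
E[X] = 0.25·1.6 + 0.25·8.7 + 0.25·4.4 + 0.25·3.6 = 4.575.
E[X²] = 0.25·5.12 + 0.25·76.0233 + 0.25·24.9633 + 0.25·16.57 = 30.6692.
Var(X) = E[X²] − (E[X])² = 30.6692 − 20.9306 = 9.73854.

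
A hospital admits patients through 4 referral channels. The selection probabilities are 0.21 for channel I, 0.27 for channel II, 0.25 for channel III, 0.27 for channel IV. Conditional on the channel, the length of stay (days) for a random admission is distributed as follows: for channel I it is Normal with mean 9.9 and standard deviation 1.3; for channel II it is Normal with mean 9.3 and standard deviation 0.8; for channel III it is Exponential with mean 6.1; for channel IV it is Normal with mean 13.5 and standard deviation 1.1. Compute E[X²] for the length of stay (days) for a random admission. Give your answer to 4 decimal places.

For each component E[X²] = Var + (mean)², giving I: 99.7; II: 87.13; III: 74.42; IV: 183.46.
Overall E[X²] = 0.21·99.7 + 0.27·87.13 + 0.25·74.42 + 0.27·183.46 = 112.601.

112.6013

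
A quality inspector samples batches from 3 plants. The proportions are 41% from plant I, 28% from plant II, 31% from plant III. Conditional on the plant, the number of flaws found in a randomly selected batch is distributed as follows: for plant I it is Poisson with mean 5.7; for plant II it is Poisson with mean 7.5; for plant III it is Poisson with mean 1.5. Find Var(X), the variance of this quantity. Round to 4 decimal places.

10.6408

Per component, I: μ=5.7, E[X²]=38.19; II: μ=7.5, E[X²]=63.75; III: μ=1.5, E[X²]=3.75.
E[X] = 0.41·5.7 + 0.28·7.5 + 0.31·1.5 = 4.902.
E[X²] = 0.41·38.19 + 0.28·63.75 + 0.31·3.75 = 34.6704.
Var(X) = E[X²] − (E[X])² = 34.6704 − 24.0296 = 10.6408.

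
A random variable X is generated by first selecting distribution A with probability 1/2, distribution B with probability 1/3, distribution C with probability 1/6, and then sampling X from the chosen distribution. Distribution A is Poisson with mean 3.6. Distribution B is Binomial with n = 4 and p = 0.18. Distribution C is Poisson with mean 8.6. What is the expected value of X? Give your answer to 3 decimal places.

3.473

Component means — A: 3.6; B: 0.72; C: 8.6.
E[X] = 0.5·3.6 + 0.333333·0.72 + 0.166667·8.6 = 3.47333.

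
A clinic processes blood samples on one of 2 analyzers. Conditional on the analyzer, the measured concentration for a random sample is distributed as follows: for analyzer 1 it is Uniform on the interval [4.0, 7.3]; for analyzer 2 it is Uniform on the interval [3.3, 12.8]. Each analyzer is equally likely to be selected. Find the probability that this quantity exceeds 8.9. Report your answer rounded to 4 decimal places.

0.2053

Conditional on each analyzer, P(X > 8.9): 1: 0; 2: 0.410526.
By total probability, P(X > 8.9) = 0.5·0 + 0.5·0.410526 = 0.205263.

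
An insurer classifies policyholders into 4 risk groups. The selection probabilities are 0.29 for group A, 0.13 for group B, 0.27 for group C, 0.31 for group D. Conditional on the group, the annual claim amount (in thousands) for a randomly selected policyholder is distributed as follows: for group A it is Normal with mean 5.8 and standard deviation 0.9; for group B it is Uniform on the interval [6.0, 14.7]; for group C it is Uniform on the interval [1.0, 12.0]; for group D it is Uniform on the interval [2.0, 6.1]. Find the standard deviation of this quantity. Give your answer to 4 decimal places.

Per component, A: μ=5.8, E[X²]=34.45; B: μ=10.35, E[X²]=113.43; C: μ=6.5, E[X²]=52.3333; D: μ=4.05, E[X²]=17.8033.
E[X] = 0.29·5.8 + 0.13·10.35 + 0.27·6.5 + 0.31·4.05 = 6.038.
E[X²] = 0.29·34.45 + 0.13·113.43 + 0.27·52.3333 + 0.31·17.8033 = 44.3854.
Var(X) = E[X²] − (E[X])² = 44.3854 − 36.4574 = 7.92799.
SD(X) = √7.92799 = 2.81567.

2.8157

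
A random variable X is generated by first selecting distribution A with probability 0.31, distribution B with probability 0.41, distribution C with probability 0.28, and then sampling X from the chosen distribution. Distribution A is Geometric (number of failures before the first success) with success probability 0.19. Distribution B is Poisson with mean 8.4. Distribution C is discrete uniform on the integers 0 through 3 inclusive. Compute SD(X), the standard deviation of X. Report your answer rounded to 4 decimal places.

4.3650

Per component, A: μ=4.26316, E[X²]=40.6122; B: μ=8.4, E[X²]=78.96; C: μ=1.5, E[X²]=3.5.
E[X] = 0.31·4.26316 + 0.41·8.4 + 0.28·1.5 = 5.18558.
E[X²] = 0.31·40.6122 + 0.41·78.96 + 0.28·3.5 = 45.9434.
Var(X) = E[X²] − (E[X])² = 45.9434 − 26.8902 = 19.0531.
SD(X) = √19.0531 = 4.36499.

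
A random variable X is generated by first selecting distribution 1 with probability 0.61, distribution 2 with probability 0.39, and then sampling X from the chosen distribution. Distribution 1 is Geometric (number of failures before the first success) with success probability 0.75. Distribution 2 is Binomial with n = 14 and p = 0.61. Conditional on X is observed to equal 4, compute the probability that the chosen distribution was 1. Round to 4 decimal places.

Likelihoods P(X=4 | ·): 1: 0.00292969; 2: 0.0112823.
Posterior ∝ prior × likelihood. Numerator for 1: 0.61·0.00292969 = 0.00178711.
Normalizing constant: 0.61·0.00292969 + 0.39·0.0112823 = 0.00618723.
P(1 | observation) = 0.00178711 / 0.00618723 = 0.288839.

0.2888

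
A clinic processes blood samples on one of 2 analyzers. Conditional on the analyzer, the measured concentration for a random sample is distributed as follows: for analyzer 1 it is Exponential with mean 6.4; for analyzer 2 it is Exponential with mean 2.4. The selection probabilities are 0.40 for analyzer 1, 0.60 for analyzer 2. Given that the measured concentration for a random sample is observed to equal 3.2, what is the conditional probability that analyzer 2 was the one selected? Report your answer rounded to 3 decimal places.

Likelihoods f(3.2 | ·): 1: 0.0947704; 2: 0.109832.
Posterior ∝ prior × likelihood. Numerator for 2: 0.6·0.109832 = 0.0658993.
Normalizing constant: 0.4·0.0947704 + 0.6·0.109832 = 0.103807.
P(2 | observation) = 0.0658993 / 0.103807 = 0.634822.

0.635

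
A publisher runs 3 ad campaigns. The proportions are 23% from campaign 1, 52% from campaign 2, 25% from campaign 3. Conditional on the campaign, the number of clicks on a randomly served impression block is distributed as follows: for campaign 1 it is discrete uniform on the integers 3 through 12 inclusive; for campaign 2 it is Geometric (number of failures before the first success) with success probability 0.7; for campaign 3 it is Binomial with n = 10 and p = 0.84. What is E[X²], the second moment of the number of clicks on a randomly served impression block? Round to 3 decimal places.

33.225

For each component E[X²] = Var + (mean)², giving 1: 64.5; 2: 0.795918; 3: 71.904.
Overall E[X²] = 0.23·64.5 + 0.52·0.795918 + 0.25·71.904 = 33.2249.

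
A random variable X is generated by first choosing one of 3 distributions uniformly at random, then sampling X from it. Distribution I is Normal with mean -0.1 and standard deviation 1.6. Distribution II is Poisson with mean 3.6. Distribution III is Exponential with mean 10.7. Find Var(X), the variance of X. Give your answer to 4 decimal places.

Per component, I: μ=-0.1, E[X²]=2.57; II: μ=3.6, E[X²]=16.56; III: μ=10.7, E[X²]=228.98.
E[X] = 0.333333·-0.1 + 0.333333·3.6 + 0.333333·10.7 = 4.73333.
E[X²] = 0.333333·2.57 + 0.333333·16.56 + 0.333333·228.98 = 82.7033.
Var(X) = E[X²] − (E[X])² = 82.7033 − 22.4044 = 60.2989.

60.2989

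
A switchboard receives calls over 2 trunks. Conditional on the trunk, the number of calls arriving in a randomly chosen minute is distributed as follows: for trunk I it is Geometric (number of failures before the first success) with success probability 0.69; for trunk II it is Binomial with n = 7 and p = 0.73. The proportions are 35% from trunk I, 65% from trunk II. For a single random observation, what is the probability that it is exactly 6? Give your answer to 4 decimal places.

0.1861

Conditional on each trunk, P(X = 6): I: 0.000612378; II: 0.286022.
By total probability, P(X = 6) = 0.35·0.000612378 + 0.65·0.286022 = 0.186128.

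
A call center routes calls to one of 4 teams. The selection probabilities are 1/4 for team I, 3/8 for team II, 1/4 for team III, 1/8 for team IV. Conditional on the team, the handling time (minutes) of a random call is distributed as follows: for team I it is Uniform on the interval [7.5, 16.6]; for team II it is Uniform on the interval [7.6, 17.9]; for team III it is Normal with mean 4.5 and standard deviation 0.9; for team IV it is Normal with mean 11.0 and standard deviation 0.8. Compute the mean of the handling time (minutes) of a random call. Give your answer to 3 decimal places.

Component means — I: 12.05; II: 12.75; III: 4.5; IV: 11.
E[X] = 0.25·12.05 + 0.375·12.75 + 0.25·4.5 + 0.125·11 = 10.2937.

10.294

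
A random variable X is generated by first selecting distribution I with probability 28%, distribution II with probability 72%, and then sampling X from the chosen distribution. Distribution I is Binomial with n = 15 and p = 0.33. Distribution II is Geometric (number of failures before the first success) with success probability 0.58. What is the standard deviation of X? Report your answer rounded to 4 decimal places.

2.3297

Per component, I: μ=4.95, E[X²]=27.819; II: μ=0.724138, E[X²]=1.77289.
E[X] = 0.28·4.95 + 0.72·0.724138 = 1.90738.
E[X²] = 0.28·27.819 + 0.72·1.77289 = 9.0658.
Var(X) = E[X²] − (E[X])² = 9.0658 − 3.6381 = 5.4277.
SD(X) = √5.4277 = 2.32974.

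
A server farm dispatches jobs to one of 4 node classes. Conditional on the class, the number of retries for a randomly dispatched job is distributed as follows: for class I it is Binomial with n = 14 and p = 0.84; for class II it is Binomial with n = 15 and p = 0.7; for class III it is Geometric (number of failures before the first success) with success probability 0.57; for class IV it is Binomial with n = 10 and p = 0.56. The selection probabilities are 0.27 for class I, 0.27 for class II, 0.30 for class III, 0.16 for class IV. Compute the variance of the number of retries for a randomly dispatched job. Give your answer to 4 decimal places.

23.5732

Per component, I: μ=11.76, E[X²]=140.179; II: μ=10.5, E[X²]=113.4; III: μ=0.754386, E[X²]=1.89258; IV: μ=5.6, E[X²]=33.824.
E[X] = 0.27·11.76 + 0.27·10.5 + 0.3·0.754386 + 0.16·5.6 = 7.13252.
E[X²] = 0.27·140.179 + 0.27·113.4 + 0.3·1.89258 + 0.16·33.824 = 74.446.
Var(X) = E[X²] − (E[X])² = 74.446 − 50.8728 = 23.5732.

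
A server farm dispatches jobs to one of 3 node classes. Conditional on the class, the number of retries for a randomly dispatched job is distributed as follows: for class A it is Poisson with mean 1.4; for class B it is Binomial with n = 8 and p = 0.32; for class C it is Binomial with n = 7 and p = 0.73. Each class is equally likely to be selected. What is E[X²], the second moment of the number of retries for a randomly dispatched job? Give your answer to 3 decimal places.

For each component E[X²] = Var + (mean)², giving A: 3.36; B: 8.2944; C: 27.4918.
Overall E[X²] = 0.333333·3.36 + 0.333333·8.2944 + 0.333333·27.4918 = 13.0487.

13.049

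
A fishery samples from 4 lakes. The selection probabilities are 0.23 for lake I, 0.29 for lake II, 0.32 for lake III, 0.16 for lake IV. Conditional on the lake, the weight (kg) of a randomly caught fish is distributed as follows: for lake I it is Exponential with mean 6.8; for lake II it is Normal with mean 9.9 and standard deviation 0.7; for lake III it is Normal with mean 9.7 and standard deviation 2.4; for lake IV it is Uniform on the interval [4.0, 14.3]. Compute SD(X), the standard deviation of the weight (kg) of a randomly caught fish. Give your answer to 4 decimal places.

3.9425

Per component, I: μ=6.8, E[X²]=92.48; II: μ=9.9, E[X²]=98.5; III: μ=9.7, E[X²]=99.85; IV: μ=9.15, E[X²]=92.5633.
E[X] = 0.23·6.8 + 0.29·9.9 + 0.32·9.7 + 0.16·9.15 = 9.003.
E[X²] = 0.23·92.48 + 0.29·98.5 + 0.32·99.85 + 0.16·92.5633 = 96.5975.
Var(X) = E[X²] − (E[X])² = 96.5975 − 81.054 = 15.5435.
SD(X) = √15.5435 = 3.94253.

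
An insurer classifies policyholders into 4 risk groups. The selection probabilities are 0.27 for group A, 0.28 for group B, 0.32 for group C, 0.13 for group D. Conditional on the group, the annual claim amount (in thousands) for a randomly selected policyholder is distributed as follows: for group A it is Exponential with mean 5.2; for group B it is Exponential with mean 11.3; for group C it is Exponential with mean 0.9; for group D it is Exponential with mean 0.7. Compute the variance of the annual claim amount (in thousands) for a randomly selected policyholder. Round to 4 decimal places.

62.2810

Per component, A: μ=5.2, E[X²]=54.08; B: μ=11.3, E[X²]=255.38; C: μ=0.9, E[X²]=1.62; D: μ=0.7, E[X²]=0.98.
E[X] = 0.27·5.2 + 0.28·11.3 + 0.32·0.9 + 0.13·0.7 = 4.947.
E[X²] = 0.27·54.08 + 0.28·255.38 + 0.32·1.62 + 0.13·0.98 = 86.7538.
Var(X) = E[X²] − (E[X])² = 86.7538 − 24.4728 = 62.281.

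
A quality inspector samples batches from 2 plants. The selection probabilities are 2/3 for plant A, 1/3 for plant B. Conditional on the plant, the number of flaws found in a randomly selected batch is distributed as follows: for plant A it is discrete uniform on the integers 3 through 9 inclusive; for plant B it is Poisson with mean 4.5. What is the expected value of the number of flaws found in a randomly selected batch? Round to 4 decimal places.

5.5000

Component means — A: 6; B: 4.5.
E[X] = 0.666667·6 + 0.333333·4.5 = 5.5.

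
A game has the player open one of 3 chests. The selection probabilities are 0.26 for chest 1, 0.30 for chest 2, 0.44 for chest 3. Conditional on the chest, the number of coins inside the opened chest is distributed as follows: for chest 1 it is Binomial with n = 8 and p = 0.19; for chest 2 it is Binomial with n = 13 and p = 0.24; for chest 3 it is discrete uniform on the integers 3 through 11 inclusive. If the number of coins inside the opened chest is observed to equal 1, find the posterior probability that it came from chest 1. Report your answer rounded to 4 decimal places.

0.7223

Likelihoods P(X=1 | ·): 1: 0.347727; 2: 0.115856; 3: 0.
Posterior ∝ prior × likelihood. Numerator for 1: 0.26·0.347727 = 0.0904091.
Normalizing constant: 0.26·0.347727 + 0.3·0.115856 + 0.44·0 = 0.125166.
P(1 | observation) = 0.0904091 / 0.125166 = 0.722314.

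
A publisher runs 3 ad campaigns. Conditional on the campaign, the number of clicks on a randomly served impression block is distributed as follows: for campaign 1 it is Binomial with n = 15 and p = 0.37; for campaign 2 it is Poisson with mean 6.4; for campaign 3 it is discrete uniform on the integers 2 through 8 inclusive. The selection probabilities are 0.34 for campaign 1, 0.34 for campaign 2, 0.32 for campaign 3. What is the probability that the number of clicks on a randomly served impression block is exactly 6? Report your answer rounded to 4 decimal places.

0.1679

Conditional on each campaign, P(X = 6): 1: 0.200761; 2: 0.158585; 3: 0.142857.
By total probability, P(X = 6) = 0.34·0.200761 + 0.34·0.158585 + 0.32·0.142857 = 0.167892.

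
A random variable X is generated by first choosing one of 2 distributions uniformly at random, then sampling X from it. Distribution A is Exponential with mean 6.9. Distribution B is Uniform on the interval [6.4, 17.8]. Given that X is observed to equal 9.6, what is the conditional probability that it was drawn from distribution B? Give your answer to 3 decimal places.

Likelihoods f(9.6 | ·): A: 0.0360508; B: 0.0877193.
Posterior ∝ prior × likelihood. Numerator for B: 0.5·0.0877193 = 0.0438596.
Normalizing constant: 0.5·0.0360508 + 0.5·0.0877193 = 0.0618851.
P(B | observation) = 0.0438596 / 0.0618851 = 0.708728.

0.709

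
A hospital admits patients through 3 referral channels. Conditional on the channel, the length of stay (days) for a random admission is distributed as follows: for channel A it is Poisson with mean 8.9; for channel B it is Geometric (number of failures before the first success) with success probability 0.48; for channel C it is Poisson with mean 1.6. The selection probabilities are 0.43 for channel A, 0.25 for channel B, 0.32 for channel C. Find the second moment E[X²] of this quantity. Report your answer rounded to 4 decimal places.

40.0761

For each component E[X²] = Var + (mean)², giving A: 88.11; B: 3.43056; C: 4.16.
Overall E[X²] = 0.43·88.11 + 0.25·3.43056 + 0.32·4.16 = 40.0761.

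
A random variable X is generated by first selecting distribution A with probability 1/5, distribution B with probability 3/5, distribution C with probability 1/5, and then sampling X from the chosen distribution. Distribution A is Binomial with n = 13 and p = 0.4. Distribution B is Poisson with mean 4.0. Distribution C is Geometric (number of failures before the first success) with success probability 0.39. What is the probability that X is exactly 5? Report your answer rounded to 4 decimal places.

Conditional on each component, P(X = 5): A: 0.221355; B: 0.156293; C: 0.0329393.
By total probability, P(X = 5) = 0.2·0.221355 + 0.6·0.156293 + 0.2·0.0329393 = 0.144635.

0.1446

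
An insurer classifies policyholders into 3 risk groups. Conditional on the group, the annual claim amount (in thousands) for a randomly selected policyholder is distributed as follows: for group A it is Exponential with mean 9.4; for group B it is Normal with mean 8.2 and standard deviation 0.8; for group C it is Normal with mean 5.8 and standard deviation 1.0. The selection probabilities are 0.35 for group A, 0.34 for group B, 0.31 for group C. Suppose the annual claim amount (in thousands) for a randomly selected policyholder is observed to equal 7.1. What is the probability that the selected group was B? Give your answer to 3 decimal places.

Likelihoods f(7.1 | ·): A: 0.0499852; B: 0.193765; C: 0.171369.
Posterior ∝ prior × likelihood. Numerator for B: 0.34·0.193765 = 0.0658802.
Normalizing constant: 0.35·0.0499852 + 0.34·0.193765 + 0.31·0.171369 = 0.136499.
P(B | observation) = 0.0658802 / 0.136499 = 0.482641.

0.483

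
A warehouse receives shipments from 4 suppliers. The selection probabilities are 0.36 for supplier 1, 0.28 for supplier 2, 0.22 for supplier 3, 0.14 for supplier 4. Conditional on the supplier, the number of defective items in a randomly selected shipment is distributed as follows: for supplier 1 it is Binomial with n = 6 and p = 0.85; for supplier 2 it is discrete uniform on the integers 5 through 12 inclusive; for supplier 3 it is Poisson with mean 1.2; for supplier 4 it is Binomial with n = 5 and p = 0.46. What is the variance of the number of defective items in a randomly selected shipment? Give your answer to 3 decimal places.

9.775

Per component, 1: μ=5.1, E[X²]=26.775; 2: μ=8.5, E[X²]=77.5; 3: μ=1.2, E[X²]=2.64; 4: μ=2.3, E[X²]=6.532.
E[X] = 0.36·5.1 + 0.28·8.5 + 0.22·1.2 + 0.14·2.3 = 4.802.
E[X²] = 0.36·26.775 + 0.28·77.5 + 0.22·2.64 + 0.14·6.532 = 32.8343.
Var(X) = E[X²] − (E[X])² = 32.8343 − 23.0592 = 9.77508.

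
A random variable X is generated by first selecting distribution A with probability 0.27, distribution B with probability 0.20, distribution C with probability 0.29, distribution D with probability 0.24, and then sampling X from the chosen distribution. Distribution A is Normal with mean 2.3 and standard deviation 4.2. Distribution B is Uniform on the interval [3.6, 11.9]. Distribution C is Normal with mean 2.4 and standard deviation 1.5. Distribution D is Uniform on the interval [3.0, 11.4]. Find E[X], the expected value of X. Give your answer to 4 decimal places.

Component means — A: 2.3; B: 7.75; C: 2.4; D: 7.2.
E[X] = 0.27·2.3 + 0.2·7.75 + 0.29·2.4 + 0.24·7.2 = 4.595.

4.5950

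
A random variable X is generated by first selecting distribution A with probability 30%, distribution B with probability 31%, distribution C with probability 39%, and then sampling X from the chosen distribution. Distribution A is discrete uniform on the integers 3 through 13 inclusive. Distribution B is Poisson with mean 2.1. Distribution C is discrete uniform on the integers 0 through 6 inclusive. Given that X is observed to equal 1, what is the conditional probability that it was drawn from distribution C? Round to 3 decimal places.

Likelihoods P(X=1 | ·): A: 0; B: 0.257158; C: 0.142857.
Posterior ∝ prior × likelihood. Numerator for C: 0.39·0.142857 = 0.0557143.
Normalizing constant: 0.3·0 + 0.31·0.257158 + 0.39·0.142857 = 0.135433.
P(C | observation) = 0.0557143 / 0.135433 = 0.411378.

0.411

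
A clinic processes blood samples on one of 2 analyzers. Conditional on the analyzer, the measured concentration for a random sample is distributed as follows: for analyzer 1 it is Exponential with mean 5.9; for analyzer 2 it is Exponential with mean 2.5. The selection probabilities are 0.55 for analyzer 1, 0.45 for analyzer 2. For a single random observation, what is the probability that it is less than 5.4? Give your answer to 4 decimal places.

0.7279

Conditional on each analyzer, P(X < 5.4): 1: 0.599585; 2: 0.884675.
By total probability, P(X < 5.4) = 0.55·0.599585 + 0.45·0.884675 = 0.727876.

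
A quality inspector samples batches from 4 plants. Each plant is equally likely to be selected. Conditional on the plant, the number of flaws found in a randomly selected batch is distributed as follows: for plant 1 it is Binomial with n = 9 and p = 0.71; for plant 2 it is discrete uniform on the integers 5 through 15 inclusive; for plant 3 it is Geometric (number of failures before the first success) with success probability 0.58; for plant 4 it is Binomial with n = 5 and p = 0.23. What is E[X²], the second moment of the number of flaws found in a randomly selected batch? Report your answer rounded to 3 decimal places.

39.167

For each component E[X²] = Var + (mean)², giving 1: 42.6852; 2: 110; 3: 1.77289; 4: 2.208.
Overall E[X²] = 0.25·42.6852 + 0.25·110 + 0.25·1.77289 + 0.25·2.208 = 39.1665.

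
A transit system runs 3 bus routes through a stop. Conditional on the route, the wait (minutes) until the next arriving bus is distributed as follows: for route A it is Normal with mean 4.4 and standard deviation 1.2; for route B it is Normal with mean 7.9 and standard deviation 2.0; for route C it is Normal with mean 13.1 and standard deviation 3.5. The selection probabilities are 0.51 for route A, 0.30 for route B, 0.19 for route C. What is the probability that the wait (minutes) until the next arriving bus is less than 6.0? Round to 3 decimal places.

0.519

Conditional on each route, P(X < 6.0): A: 0.908789; B: 0.171056; C: 0.021251.
By total probability, P(X < 6.0) = 0.51·0.908789 + 0.3·0.171056 + 0.19·0.021251 = 0.518837.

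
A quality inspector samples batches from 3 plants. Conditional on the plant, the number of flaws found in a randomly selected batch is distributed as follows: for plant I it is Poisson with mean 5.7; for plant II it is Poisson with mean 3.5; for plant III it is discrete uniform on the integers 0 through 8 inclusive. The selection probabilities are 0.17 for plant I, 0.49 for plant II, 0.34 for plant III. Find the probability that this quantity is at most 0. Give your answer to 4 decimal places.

Conditional on each plant, P(X ≤ 0): I: 0.00334597; II: 0.0301974; III: 0.111111.
By total probability, P(X ≤ 0) = 0.17·0.00334597 + 0.49·0.0301974 + 0.34·0.111111 = 0.0531433.

0.0531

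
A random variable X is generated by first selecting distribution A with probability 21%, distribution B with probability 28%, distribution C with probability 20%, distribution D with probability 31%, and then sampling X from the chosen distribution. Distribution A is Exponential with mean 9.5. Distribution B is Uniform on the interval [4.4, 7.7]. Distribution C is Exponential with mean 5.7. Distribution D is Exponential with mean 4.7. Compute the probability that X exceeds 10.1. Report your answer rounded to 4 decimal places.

Conditional on each component, P(X > 10.1): A: 0.345363; B: 0; C: 0.170005; D: 0.116608.
By total probability, P(X > 10.1) = 0.21·0.345363 + 0.28·0 + 0.2·0.170005 + 0.31·0.116608 = 0.142676.

0.1427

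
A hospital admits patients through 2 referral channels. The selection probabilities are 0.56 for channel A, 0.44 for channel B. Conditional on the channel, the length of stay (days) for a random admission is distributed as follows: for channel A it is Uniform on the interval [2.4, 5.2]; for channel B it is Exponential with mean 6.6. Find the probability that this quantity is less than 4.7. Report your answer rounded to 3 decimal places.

0.684

Conditional on each channel, P(X < 4.7): A: 0.821429; B: 0.509398.
By total probability, P(X < 4.7) = 0.56·0.821429 + 0.44·0.509398 = 0.684135.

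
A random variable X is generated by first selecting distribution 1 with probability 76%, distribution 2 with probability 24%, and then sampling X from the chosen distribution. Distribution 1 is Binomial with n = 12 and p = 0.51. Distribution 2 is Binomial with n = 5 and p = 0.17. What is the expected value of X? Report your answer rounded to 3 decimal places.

Component means — 1: 6.12; 2: 0.85.
E[X] = 0.76·6.12 + 0.24·0.85 = 4.8552.

4.855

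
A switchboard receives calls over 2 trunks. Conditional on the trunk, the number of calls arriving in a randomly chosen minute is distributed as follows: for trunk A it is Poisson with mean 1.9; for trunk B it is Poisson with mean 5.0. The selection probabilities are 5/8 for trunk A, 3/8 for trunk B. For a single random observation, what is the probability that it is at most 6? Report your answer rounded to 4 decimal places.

Conditional on each trunk, P(X ≤ 6): A: 0.996554; B: 0.762183.
By total probability, P(X ≤ 6) = 0.625·0.996554 + 0.375·0.762183 = 0.908665.

0.9087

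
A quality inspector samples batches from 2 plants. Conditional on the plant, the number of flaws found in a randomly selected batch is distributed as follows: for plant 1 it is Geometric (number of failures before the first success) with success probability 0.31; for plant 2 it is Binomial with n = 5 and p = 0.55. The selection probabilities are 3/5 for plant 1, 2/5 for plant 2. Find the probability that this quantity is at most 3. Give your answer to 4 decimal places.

Conditional on each plant, P(X ≤ 3): 1: 0.773329; 2: 0.743782.
By total probability, P(X ≤ 3) = 0.6·0.773329 + 0.4·0.743782 = 0.76151.

0.7615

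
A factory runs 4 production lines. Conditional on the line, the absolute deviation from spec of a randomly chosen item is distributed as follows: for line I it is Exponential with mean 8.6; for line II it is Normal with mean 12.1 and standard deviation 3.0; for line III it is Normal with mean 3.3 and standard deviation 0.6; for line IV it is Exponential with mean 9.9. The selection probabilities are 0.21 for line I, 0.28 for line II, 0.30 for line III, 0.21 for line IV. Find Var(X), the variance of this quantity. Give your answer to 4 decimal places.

50.8400

Per component, I: μ=8.6, E[X²]=147.92; II: μ=12.1, E[X²]=155.41; III: μ=3.3, E[X²]=11.25; IV: μ=9.9, E[X²]=196.02.
E[X] = 0.21·8.6 + 0.28·12.1 + 0.3·3.3 + 0.21·9.9 = 8.263.
E[X²] = 0.21·147.92 + 0.28·155.41 + 0.3·11.25 + 0.21·196.02 = 119.117.
Var(X) = E[X²] − (E[X])² = 119.117 − 68.2772 = 50.84.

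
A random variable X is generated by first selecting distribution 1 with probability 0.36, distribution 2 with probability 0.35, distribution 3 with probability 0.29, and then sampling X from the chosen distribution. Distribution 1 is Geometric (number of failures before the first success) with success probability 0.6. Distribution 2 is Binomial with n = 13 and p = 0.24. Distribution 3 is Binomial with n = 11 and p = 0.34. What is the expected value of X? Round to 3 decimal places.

2.417

Component means — 1: 0.666667; 2: 3.12; 3: 3.74.
E[X] = 0.36·0.666667 + 0.35·3.12 + 0.29·3.74 = 2.4166.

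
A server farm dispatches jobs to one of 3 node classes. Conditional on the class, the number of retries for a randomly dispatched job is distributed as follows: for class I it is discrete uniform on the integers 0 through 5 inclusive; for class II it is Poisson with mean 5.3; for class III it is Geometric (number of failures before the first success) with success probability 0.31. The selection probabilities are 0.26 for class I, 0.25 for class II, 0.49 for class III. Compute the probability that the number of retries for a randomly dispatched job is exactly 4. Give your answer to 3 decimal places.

Conditional on each class, P(X = 4): I: 0.166667; II: 0.164109; III: 0.0702681.
By total probability, P(X = 4) = 0.26·0.166667 + 0.25·0.164109 + 0.49·0.0702681 = 0.118792.

0.119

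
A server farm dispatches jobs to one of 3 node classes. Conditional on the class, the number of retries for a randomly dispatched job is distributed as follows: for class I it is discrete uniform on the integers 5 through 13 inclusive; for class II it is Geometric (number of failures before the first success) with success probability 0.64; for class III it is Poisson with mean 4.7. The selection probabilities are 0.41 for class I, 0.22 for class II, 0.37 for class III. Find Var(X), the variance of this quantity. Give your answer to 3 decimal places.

15.286

Per component, I: μ=9, E[X²]=87.6667; II: μ=0.5625, E[X²]=1.19531; III: μ=4.7, E[X²]=26.79.
E[X] = 0.41·9 + 0.22·0.5625 + 0.37·4.7 = 5.55275.
E[X²] = 0.41·87.6667 + 0.22·1.19531 + 0.37·26.79 = 46.1186.
Var(X) = E[X²] − (E[X])² = 46.1186 − 30.833 = 15.2856.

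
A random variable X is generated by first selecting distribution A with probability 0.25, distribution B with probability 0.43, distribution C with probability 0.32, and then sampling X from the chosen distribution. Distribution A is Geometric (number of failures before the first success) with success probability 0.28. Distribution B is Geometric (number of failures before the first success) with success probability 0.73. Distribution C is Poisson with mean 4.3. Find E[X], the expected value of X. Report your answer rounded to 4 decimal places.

2.1779

Component means — A: 2.57143; B: 0.369863; C: 4.3.
E[X] = 0.25·2.57143 + 0.43·0.369863 + 0.32·4.3 = 2.1779.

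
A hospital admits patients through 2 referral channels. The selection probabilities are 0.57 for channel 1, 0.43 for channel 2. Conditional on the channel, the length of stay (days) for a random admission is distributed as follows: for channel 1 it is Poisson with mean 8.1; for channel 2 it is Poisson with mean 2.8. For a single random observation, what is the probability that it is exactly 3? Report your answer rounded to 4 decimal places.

Conditional on each channel, P(X = 3): 1: 0.0268855; 2: 0.222484.
By total probability, P(X = 3) = 0.57·0.0268855 + 0.43·0.222484 = 0.110993.

0.1110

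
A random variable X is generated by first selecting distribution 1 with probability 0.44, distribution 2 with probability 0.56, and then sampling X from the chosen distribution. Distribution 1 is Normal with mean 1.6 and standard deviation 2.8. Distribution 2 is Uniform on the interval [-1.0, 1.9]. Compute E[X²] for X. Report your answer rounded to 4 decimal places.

5.0819

For each component E[X²] = Var + (mean)², giving 1: 10.4; 2: 0.903333.
Overall E[X²] = 0.44·10.4 + 0.56·0.903333 = 5.08187.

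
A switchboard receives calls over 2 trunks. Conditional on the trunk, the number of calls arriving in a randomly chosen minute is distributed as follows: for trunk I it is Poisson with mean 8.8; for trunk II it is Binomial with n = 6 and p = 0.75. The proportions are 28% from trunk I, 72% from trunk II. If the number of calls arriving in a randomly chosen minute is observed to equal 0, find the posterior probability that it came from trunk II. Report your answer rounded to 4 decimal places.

0.8064

Likelihoods P(X=0 | ·): I: 0.000150733; II: 0.000244141.
Posterior ∝ prior × likelihood. Numerator for II: 0.72·0.000244141 = 0.000175781.
Normalizing constant: 0.28·0.000150733 + 0.72·0.000244141 = 0.000217987.
P(II | observation) = 0.000175781 / 0.000217987 = 0.806386.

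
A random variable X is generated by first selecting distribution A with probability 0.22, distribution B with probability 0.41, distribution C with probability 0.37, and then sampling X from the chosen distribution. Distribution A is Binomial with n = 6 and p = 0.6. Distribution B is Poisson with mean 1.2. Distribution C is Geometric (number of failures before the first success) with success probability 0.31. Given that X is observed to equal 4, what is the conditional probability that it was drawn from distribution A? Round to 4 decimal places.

0.6511

Likelihoods P(X=4 | ·): A: 0.31104; B: 0.0260232; C: 0.0702681.
Posterior ∝ prior × likelihood. Numerator for A: 0.22·0.31104 = 0.0684288.
Normalizing constant: 0.22·0.31104 + 0.41·0.0260232 + 0.37·0.0702681 = 0.105097.
P(A | observation) = 0.0684288 / 0.105097 = 0.651098.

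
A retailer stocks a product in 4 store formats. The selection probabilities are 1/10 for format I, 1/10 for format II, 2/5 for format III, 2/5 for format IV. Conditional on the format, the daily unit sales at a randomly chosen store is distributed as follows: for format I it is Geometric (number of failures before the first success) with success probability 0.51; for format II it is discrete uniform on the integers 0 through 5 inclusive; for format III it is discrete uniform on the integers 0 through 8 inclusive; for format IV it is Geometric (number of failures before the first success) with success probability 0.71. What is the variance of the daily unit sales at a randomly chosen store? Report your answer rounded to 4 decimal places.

Per component, I: μ=0.960784, E[X²]=2.807; II: μ=2.5, E[X²]=9.16667; III: μ=4, E[X²]=22.6667; IV: μ=0.408451, E[X²]=0.742115.
E[X] = 0.1·0.960784 + 0.1·2.5 + 0.4·4 + 0.4·0.408451 = 2.10946.
E[X²] = 0.1·2.807 + 0.1·9.16667 + 0.4·22.6667 + 0.4·0.742115 = 10.5609.
Var(X) = E[X²] − (E[X])² = 10.5609 − 4.44982 = 6.11106.

6.1111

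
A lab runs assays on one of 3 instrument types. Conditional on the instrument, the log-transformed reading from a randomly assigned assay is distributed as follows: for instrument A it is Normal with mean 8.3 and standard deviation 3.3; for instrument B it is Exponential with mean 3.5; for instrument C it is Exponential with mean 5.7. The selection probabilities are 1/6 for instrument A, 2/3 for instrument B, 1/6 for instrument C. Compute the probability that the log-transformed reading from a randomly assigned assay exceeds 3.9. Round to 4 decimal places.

Conditional on each instrument, P(X > 3.9): A: 0.908789; B: 0.32815; C: 0.504488.
By total probability, P(X > 3.9) = 0.166667·0.908789 + 0.666667·0.32815 + 0.166667·0.504488 = 0.454313.

0.4543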